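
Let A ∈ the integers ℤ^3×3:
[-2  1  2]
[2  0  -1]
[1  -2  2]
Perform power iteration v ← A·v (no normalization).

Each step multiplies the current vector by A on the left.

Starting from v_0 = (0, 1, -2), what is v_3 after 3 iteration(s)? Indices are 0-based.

v_0 = (0, 1, -2).
v_1 = A·v_0 = (-3, 2, -6).
v_2 = A·v_1 = (-4, 0, -19).
v_3 = A·v_2 = (-30, 11, -42).

v_3 = (-30, 11, -42)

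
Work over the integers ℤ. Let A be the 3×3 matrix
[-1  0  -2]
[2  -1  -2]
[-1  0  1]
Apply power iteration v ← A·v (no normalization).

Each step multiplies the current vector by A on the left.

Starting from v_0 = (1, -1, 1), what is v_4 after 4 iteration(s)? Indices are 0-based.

v_4 = (9, -25, 9)

v_0 = (1, -1, 1).
v_1 = A·v_0 = (-3, 1, 0).
v_2 = A·v_1 = (3, -7, 3).
v_3 = A·v_2 = (-9, 7, 0).
v_4 = A·v_3 = (9, -25, 9).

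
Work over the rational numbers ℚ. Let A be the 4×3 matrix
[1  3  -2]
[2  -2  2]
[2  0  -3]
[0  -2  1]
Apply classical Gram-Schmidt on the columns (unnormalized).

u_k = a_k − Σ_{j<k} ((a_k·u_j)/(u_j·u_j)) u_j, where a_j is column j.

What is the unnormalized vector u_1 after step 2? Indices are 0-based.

u_1 = (28/9, -16/9, 2/9, -2)

Step 1: u_0 = a_0 = (1, 2, 2, 0).
Step 2: u_1 = a_1 − (-1/9)·u_0 = (28/9, -16/9, 2/9, -2).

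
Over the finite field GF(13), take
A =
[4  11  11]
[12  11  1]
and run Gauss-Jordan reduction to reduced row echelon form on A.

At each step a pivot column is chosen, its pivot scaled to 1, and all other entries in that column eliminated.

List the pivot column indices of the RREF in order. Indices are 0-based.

pivot columns: 0, 1

step 1: normalize row 0 (÷4) = (1, 6, 6)
  row 1: subtract 12×row0 = (0, 4, 7)
step 2: normalize row 1 (÷4) = (0, 1, 5)
  row 0: subtract 6×row1 = (1, 0, 2)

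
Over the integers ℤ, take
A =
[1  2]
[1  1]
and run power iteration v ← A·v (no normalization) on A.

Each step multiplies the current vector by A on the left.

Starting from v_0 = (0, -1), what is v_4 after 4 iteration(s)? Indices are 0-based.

v_4 = (-24, -17)

v_0 = (0, -1).
v_1 = A·v_0 = (-2, -1).
v_2 = A·v_1 = (-4, -3).
v_3 = A·v_2 = (-10, -7).
v_4 = A·v_3 = (-24, -17).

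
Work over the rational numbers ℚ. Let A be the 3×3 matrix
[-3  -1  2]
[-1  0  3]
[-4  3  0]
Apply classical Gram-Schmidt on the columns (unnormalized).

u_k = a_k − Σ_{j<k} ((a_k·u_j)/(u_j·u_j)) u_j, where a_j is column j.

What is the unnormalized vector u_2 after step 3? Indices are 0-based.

Step 1: u_0 = a_0 = (-3, -1, -4).
Step 2: u_1 = a_1 − (-9/26)·u_0 = (-53/26, -9/26, 21/13).
Step 3: u_2 = a_2 − (-9/26)·u_0 − (-133/179)·u_1 = (-99/179, 429/179, -33/179).

u_2 = (-99/179, 429/179, -33/179)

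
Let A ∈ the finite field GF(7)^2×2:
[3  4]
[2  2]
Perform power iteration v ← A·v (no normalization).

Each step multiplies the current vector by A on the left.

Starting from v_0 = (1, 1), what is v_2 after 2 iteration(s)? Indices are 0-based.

v_2 = (2, 1)

v_0 = (1, 1).
v_1 = A·v_0 = (0, 4).
v_2 = A·v_1 = (2, 1).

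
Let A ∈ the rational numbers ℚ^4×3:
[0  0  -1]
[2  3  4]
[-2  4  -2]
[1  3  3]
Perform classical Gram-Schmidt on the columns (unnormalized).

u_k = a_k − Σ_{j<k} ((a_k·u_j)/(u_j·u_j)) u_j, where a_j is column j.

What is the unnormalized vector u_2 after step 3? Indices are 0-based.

u_2 = (-1, -16/61, -24/305, 112/305)

Step 1: u_0 = a_0 = (0, 2, -2, 1).
Step 2: u_1 = a_1 − (1/9)·u_0 = (0, 25/9, 38/9, 26/9).
Step 3: u_2 = a_2 − (5/3)·u_0 − (102/305)·u_1 = (-1, -16/61, -24/305, 112/305).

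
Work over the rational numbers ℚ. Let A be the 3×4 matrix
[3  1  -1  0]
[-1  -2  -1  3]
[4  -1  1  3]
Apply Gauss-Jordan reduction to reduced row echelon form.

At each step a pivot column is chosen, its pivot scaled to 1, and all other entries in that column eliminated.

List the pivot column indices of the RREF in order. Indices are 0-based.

[1] R0 /= 3  ⇒  (1, 1/3, -1/3, 0)
     R1 -= -1·R0  ⇒  (0, -5/3, -4/3, 3)
     R2 -= 4·R0  ⇒  (0, -7/3, 7/3, 3)
[2] R1 /= -5/3  ⇒  (0, 1, 4/5, -9/5)
     R0 -= 1/3·R1  ⇒  (1, 0, -3/5, 3/5)
     R2 -= -7/3·R1  ⇒  (0, 0, 21/5, -6/5)
[3] R2 /= 21/5  ⇒  (0, 0, 1, -2/7)
     R0 -= -3/5·R2  ⇒  (1, 0, 0, 3/7)
     R1 -= 4/5·R2  ⇒  (0, 1, 0, -11/7)

pivot columns: 0, 1, 2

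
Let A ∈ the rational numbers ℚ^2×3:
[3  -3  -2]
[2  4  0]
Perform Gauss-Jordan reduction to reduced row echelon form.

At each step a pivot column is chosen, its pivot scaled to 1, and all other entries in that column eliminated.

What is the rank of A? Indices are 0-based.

step 1: normalize row 0 (÷3) = (1, -1, -2/3)
  row 1: subtract 2×row0 = (0, 6, 4/3)
step 2: normalize row 1 (÷6) = (0, 1, 2/9)
  row 0: subtract -1×row1 = (1, 0, -4/9)

rank = 2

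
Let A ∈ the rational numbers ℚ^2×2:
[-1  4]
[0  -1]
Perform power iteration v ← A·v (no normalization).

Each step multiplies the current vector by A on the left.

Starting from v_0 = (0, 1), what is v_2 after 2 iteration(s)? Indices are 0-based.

v_2 = (-8, 1)

v_0 = (0, 1).
v_1 = A·v_0 = (4, -1).
v_2 = A·v_1 = (-8, 1).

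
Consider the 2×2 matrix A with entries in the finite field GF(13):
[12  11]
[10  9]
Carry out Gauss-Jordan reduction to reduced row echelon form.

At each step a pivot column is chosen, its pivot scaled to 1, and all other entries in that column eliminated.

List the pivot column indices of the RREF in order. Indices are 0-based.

pivot(0,0)=12: scale R0 → (1, 2)
  clear (1,0): R1 −= (10)R0 → (0, 2)
pivot(1,1)=2: scale R1 → (0, 1)
  clear (0,1): R0 −= (2)R1 → (1, 0)

pivot columns: 0, 1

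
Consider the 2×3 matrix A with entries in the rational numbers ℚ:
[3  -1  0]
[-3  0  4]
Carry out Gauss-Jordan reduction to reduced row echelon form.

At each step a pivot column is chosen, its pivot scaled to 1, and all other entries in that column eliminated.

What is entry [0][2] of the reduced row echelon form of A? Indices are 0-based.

step 1: normalize row 0 (÷3) = (1, -1/3, 0)
  row 1: subtract -3×row0 = (0, -1, 4)
step 2: normalize row 1 (÷-1) = (0, 1, -4)
  row 0: subtract -1/3×row1 = (1, 0, -4/3)

M[0][2] = -4/3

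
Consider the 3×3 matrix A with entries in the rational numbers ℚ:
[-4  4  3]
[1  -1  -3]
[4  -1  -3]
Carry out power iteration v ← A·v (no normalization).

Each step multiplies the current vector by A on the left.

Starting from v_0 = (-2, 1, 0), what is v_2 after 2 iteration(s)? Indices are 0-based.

v_0 = (-2, 1, 0).
v_1 = A·v_0 = (12, -3, -9).
v_2 = A·v_1 = (-87, 42, 78).

v_2 = (-87, 42, 78)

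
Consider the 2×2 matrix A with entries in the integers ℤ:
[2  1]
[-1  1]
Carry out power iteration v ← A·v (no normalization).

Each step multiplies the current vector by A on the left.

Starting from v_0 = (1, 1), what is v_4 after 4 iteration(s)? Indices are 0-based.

v_0 = (1, 1).
v_1 = A·v_0 = (3, 0).
v_2 = A·v_1 = (6, -3).
v_3 = A·v_2 = (9, -9).
v_4 = A·v_3 = (9, -18).

v_4 = (9, -18)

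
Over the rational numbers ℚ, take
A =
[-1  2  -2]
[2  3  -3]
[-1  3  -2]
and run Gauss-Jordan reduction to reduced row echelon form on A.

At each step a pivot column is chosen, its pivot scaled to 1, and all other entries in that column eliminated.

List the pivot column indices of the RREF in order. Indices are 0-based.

pivot columns: 0, 1, 2

step 1: normalize row 0 (÷-1) = (1, -2, 2)
  row 1: subtract 2×row0 = (0, 7, -7)
  row 2: subtract -1×row0 = (0, 1, 0)
step 2: normalize row 1 (÷7) = (0, 1, -1)
  row 0: subtract -2×row1 = (1, 0, 0)
  row 2: subtract 1×row1 = (0, 0, 1)
step 3: normalize row 2 (÷1) = (0, 0, 1)
  row 1: subtract -1×row2 = (0, 1, 0)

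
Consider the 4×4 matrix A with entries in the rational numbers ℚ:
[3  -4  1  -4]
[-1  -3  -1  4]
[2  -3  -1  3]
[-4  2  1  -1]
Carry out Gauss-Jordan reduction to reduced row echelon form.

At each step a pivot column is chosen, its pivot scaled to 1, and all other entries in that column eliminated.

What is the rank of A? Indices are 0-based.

step 1: normalize row 0 (÷3) = (1, -4/3, 1/3, -4/3)
  row 1: subtract -1×row0 = (0, -13/3, -2/3, 8/3)
  row 2: subtract 2×row0 = (0, -1/3, -5/3, 17/3)
  row 3: subtract -4×row0 = (0, -10/3, 7/3, -19/3)
step 2: normalize row 1 (÷-13/3) = (0, 1, 2/13, -8/13)
  row 0: subtract -4/3×row1 = (1, 0, 7/13, -28/13)
  row 2: subtract -1/3×row1 = (0, 0, -21/13, 71/13)
  row 3: subtract -10/3×row1 = (0, 0, 37/13, -109/13)
step 3: normalize row 2 (÷-21/13) = (0, 0, 1, -71/21)
  row 0: subtract 7/13×row2 = (1, 0, 0, -1/3)
  row 1: subtract 2/13×row2 = (0, 1, 0, -2/21)
  row 3: subtract 37/13×row2 = (0, 0, 0, 26/21)
step 4: normalize row 3 (÷26/21) = (0, 0, 0, 1)
  row 0: subtract -1/3×row3 = (1, 0, 0, 0)
  row 1: subtract -2/21×row3 = (0, 1, 0, 0)
  row 2: subtract -71/21×row3 = (0, 0, 1, 0)

rank = 4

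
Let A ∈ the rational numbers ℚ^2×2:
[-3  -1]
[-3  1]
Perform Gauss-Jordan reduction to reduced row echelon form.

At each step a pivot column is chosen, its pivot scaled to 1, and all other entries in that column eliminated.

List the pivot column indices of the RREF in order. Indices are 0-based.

[1] R0 /= -3  ⇒  (1, 1/3)
     R1 -= -3·R0  ⇒  (0, 2)
[2] R1 /= 2  ⇒  (0, 1)
     R0 -= 1/3·R1  ⇒  (1, 0)

pivot columns: 0, 1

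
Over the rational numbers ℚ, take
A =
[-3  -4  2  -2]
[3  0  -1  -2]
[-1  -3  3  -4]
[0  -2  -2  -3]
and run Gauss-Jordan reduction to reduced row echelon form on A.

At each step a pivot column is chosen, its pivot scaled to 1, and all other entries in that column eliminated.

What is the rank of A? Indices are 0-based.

step 1: normalize row 0 (÷-3) = (1, 4/3, -2/3, 2/3)
  row 1: subtract 3×row0 = (0, -4, 1, -4)
  row 2: subtract -1×row0 = (0, -5/3, 7/3, -10/3)
step 2: normalize row 1 (÷-4) = (0, 1, -1/4, 1)
  row 0: subtract 4/3×row1 = (1, 0, -1/3, -2/3)
  row 2: subtract -5/3×row1 = (0, 0, 23/12, -5/3)
  row 3: subtract -2×row1 = (0, 0, -5/2, -1)
step 3: normalize row 2 (÷23/12) = (0, 0, 1, -20/23)
  row 0: subtract -1/3×row2 = (1, 0, 0, -22/23)
  row 1: subtract -1/4×row2 = (0, 1, 0, 18/23)
  row 3: subtract -5/2×row2 = (0, 0, 0, -73/23)
step 4: normalize row 3 (÷-73/23) = (0, 0, 0, 1)
  row 0: subtract -22/23×row3 = (1, 0, 0, 0)
  row 1: subtract 18/23×row3 = (0, 1, 0, 0)
  row 2: subtract -20/23×row3 = (0, 0, 1, 0)

rank = 4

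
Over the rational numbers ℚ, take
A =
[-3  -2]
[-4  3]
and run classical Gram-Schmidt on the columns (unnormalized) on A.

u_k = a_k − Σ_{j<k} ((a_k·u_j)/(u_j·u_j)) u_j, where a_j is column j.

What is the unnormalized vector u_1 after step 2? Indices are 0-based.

Step 1: u_0 = a_0 = (-3, -4).
Step 2: u_1 = a_1 − (-6/25)·u_0 = (-68/25, 51/25).

u_1 = (-68/25, 51/25)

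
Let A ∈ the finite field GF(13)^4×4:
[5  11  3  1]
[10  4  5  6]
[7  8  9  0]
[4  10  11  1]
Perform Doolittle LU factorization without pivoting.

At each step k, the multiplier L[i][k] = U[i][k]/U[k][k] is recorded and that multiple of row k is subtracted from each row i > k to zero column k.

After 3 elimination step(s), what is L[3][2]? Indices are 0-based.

k=0: U[0][0]=5
  eliminate (1,0): mult=2, new row 1: (0, 8, 12, 4); set L[1][0]=2
  eliminate (2,0): mult=4, new row 2: (0, 3, 10, 9); set L[2][0]=4
  eliminate (3,0): mult=6, new row 3: (0, 9, 6, 8); set L[3][0]=6
k=1: U[1][1]=8
  eliminate (2,1): mult=2, new row 2: (0, 0, 12, 1); set L[2][1]=2
  eliminate (3,1): mult=6, new row 3: (0, 0, 12, 10); set L[3][1]=6
k=2: U[2][2]=12
  eliminate (3,2): mult=1, new row 3: (0, 0, 0, 9); set L[3][2]=1

L[3][2] = 1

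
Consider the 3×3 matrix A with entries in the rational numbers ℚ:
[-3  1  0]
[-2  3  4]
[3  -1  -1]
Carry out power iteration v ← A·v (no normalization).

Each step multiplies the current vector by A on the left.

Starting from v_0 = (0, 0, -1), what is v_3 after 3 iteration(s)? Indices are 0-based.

v_3 = (4, -4, -7)

v_0 = (0, 0, -1).
v_1 = A·v_0 = (0, -4, 1).
v_2 = A·v_1 = (-4, -8, 3).
v_3 = A·v_2 = (4, -4, -7).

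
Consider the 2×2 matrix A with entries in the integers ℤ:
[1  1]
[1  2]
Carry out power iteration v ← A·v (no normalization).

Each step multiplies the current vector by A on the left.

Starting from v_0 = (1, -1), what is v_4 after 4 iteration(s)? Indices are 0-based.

v_0 = (1, -1).
v_1 = A·v_0 = (0, -1).
v_2 = A·v_1 = (-1, -2).
v_3 = A·v_2 = (-3, -5).
v_4 = A·v_3 = (-8, -13).

v_4 = (-8, -13)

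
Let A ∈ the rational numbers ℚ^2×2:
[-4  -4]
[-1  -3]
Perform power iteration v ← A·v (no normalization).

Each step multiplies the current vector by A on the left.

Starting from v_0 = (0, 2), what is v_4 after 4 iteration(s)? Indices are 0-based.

v_0 = (0, 2).
v_1 = A·v_0 = (-8, -6).
v_2 = A·v_1 = (56, 26).
v_3 = A·v_2 = (-328, -134).
v_4 = A·v_3 = (1848, 730).

v_4 = (1848, 730)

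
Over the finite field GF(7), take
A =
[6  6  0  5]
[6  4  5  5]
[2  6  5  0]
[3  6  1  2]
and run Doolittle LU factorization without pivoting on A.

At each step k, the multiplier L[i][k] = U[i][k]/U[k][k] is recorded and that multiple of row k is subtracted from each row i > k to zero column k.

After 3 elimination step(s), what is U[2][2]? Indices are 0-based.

U[2][2] = 1

[col 0] pivot 6
  R1 -= 1*R0 → (0, 5, 5, 0)  (L[1][0] := 1)
  R2 -= 5*R0 → (0, 4, 5, 3)  (L[2][0] := 5)
  R3 -= 4*R0 → (0, 3, 1, 3)  (L[3][0] := 4)
[col 1] pivot 5
  R2 -= 5*R1 → (0, 0, 1, 3)  (L[2][1] := 5)
  R3 -= 2*R1 → (0, 0, 5, 3)  (L[3][1] := 2)
[col 2] pivot 1
  R3 -= 5*R2 → (0, 0, 0, 2)  (L[3][2] := 5)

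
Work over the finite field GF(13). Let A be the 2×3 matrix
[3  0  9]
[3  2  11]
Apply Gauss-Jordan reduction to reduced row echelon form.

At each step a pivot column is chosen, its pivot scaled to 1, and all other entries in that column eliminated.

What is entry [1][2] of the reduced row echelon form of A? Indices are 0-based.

M[1][2] = 1

pivot(0,0)=3: scale R0 → (1, 0, 3)
  clear (1,0): R1 −= (3)R0 → (0, 2, 2)
pivot(1,1)=2: scale R1 → (0, 1, 1)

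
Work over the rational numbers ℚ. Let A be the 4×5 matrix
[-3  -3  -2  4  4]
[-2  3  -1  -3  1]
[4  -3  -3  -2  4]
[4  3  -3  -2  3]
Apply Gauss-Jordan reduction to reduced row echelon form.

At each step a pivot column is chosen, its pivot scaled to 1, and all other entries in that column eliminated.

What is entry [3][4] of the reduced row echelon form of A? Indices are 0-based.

[1] R0 /= -3  ⇒  (1, 1, 2/3, -4/3, -4/3)
     R1 -= -2·R0  ⇒  (0, 5, 1/3, -17/3, -5/3)
     R2 -= 4·R0  ⇒  (0, -7, -17/3, 10/3, 28/3)
     R3 -= 4·R0  ⇒  (0, -1, -17/3, 10/3, 25/3)
[2] R1 /= 5  ⇒  (0, 1, 1/15, -17/15, -1/3)
     R0 -= 1·R1  ⇒  (1, 0, 3/5, -1/5, -1)
     R2 -= -7·R1  ⇒  (0, 0, -26/5, -23/5, 7)
     R3 -= -1·R1  ⇒  (0, 0, -28/5, 11/5, 8)
[3] R2 /= -26/5  ⇒  (0, 0, 1, 23/26, -35/26)
     R0 -= 3/5·R2  ⇒  (1, 0, 0, -19/26, -5/26)
     R1 -= 1/15·R2  ⇒  (0, 1, 0, -31/26, -19/78)
     R3 -= -28/5·R2  ⇒  (0, 0, 0, 93/13, 6/13)
[4] R3 /= 93/13  ⇒  (0, 0, 0, 1, 2/31)
     R0 -= -19/26·R3  ⇒  (1, 0, 0, 0, -9/62)
     R1 -= -31/26·R3  ⇒  (0, 1, 0, 0, -1/6)
     R2 -= 23/26·R3  ⇒  (0, 0, 1, 0, -87/62)

M[3][4] = 2/31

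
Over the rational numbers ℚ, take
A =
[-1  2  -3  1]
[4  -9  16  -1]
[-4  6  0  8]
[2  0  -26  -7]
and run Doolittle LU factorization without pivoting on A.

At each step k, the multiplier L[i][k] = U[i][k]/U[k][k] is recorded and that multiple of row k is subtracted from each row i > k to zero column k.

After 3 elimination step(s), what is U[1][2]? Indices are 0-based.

[col 0] pivot -1
  R1 -= -4*R0 → (0, -1, 4, 3)  (L[1][0] := -4)
  R2 -= 4*R0 → (0, -2, 12, 4)  (L[2][0] := 4)
  R3 -= -2*R0 → (0, 4, -32, -5)  (L[3][0] := -2)
[col 1] pivot -1
  R2 -= 2*R1 → (0, 0, 4, -2)  (L[2][1] := 2)
  R3 -= -4*R1 → (0, 0, -16, 7)  (L[3][1] := -4)
[col 2] pivot 4
  R3 -= -4*R2 → (0, 0, 0, -1)  (L[3][2] := -4)

U[1][2] = 4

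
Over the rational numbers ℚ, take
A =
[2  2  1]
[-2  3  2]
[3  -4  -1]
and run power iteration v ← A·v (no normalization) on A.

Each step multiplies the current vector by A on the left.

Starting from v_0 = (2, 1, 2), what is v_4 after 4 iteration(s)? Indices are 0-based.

v_0 = (2, 1, 2).
v_1 = A·v_0 = (8, 3, 0).
v_2 = A·v_1 = (22, -7, 12).
v_3 = A·v_2 = (42, -41, 82).
v_4 = A·v_3 = (84, -43, 208).

v_4 = (84, -43, 208)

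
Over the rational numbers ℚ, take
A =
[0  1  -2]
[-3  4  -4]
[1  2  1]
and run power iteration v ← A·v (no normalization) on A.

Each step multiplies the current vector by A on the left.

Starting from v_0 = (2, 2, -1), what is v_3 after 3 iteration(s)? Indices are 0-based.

v_0 = (2, 2, -1).
v_1 = A·v_0 = (4, 6, 5).
v_2 = A·v_1 = (-4, -8, 21).
v_3 = A·v_2 = (-50, -104, 1).

v_3 = (-50, -104, 1)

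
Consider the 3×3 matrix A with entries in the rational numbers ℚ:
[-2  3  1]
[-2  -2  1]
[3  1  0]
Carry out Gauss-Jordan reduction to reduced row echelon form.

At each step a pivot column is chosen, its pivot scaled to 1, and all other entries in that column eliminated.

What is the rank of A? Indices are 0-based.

step 1: normalize row 0 (÷-2) = (1, -3/2, -1/2)
  row 1: subtract -2×row0 = (0, -5, 0)
  row 2: subtract 3×row0 = (0, 11/2, 3/2)
step 2: normalize row 1 (÷-5) = (0, 1, 0)
  row 0: subtract -3/2×row1 = (1, 0, -1/2)
  row 2: subtract 11/2×row1 = (0, 0, 3/2)
step 3: normalize row 2 (÷3/2) = (0, 0, 1)
  row 0: subtract -1/2×row2 = (1, 0, 0)

rank = 3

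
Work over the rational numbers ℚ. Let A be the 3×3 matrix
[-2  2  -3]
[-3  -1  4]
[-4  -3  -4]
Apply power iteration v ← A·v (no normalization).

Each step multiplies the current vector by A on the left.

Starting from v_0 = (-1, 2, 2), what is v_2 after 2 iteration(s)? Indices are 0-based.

v_0 = (-1, 2, 2).
v_1 = A·v_0 = (0, 9, -10).
v_2 = A·v_1 = (48, -49, 13).

v_2 = (48, -49, 13)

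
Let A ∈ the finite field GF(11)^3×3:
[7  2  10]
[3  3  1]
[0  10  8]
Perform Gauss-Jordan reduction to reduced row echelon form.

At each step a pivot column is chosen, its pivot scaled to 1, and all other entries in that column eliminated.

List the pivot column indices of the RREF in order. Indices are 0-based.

pivot columns: 0, 1, 2

step 1: normalize row 0 (÷7) = (1, 5, 3)
  row 1: subtract 3×row0 = (0, 10, 3)
step 2: normalize row 1 (÷10) = (0, 1, 8)
  row 0: subtract 5×row1 = (1, 0, 7)
  row 2: subtract 10×row1 = (0, 0, 5)
step 3: normalize row 2 (÷5) = (0, 0, 1)
  row 0: subtract 7×row2 = (1, 0, 0)
  row 1: subtract 8×row2 = (0, 1, 0)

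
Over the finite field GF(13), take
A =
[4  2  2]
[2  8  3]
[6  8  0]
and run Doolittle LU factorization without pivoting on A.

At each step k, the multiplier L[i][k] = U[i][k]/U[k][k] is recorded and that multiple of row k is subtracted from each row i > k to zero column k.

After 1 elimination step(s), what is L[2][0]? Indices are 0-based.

L[2][0] = 8

Step 1: pivot at (0,0) is 4.
  row1 ← row1 − (7)·row0  ⇒  L[1][0]=7, U row1=(0, 7, 2)
  row2 ← row2 − (8)·row0  ⇒  L[2][0]=8, U row2=(0, 5, 10)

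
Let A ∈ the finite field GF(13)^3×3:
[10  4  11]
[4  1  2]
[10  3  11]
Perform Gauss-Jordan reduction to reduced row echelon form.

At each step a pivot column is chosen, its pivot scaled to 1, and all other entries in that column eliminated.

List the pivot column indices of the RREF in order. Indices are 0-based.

step 1: normalize row 0 (÷10) = (1, 3, 5)
  row 1: subtract 4×row0 = (0, 2, 8)
  row 2: subtract 10×row0 = (0, 12, 0)
step 2: normalize row 1 (÷2) = (0, 1, 4)
  row 0: subtract 3×row1 = (1, 0, 6)
  row 2: subtract 12×row1 = (0, 0, 4)
step 3: normalize row 2 (÷4) = (0, 0, 1)
  row 0: subtract 6×row2 = (1, 0, 0)
  row 1: subtract 4×row2 = (0, 1, 0)

pivot columns: 0, 1, 2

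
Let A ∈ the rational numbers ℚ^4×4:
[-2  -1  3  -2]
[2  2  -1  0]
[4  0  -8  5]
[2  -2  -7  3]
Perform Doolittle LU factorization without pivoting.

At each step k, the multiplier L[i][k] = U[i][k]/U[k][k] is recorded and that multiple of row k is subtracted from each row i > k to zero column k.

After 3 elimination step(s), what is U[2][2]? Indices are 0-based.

[col 0] pivot -2
  R1 -= -1*R0 → (0, 1, 2, -2)  (L[1][0] := -1)
  R2 -= -2*R0 → (0, -2, -2, 1)  (L[2][0] := -2)
  R3 -= -1*R0 → (0, -3, -4, 1)  (L[3][0] := -1)
[col 1] pivot 1
  R2 -= -2*R1 → (0, 0, 2, -3)  (L[2][1] := -2)
  R3 -= -3*R1 → (0, 0, 2, -5)  (L[3][1] := -3)
[col 2] pivot 2
  R3 -= 1*R2 → (0, 0, 0, -2)  (L[3][2] := 1)

U[2][2] = 2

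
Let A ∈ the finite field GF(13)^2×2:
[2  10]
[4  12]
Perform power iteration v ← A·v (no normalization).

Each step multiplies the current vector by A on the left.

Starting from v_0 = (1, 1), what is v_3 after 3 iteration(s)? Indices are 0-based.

v_0 = (1, 1).
v_1 = A·v_0 = (12, 3).
v_2 = A·v_1 = (2, 6).
v_3 = A·v_2 = (12, 2).

v_3 = (12, 2)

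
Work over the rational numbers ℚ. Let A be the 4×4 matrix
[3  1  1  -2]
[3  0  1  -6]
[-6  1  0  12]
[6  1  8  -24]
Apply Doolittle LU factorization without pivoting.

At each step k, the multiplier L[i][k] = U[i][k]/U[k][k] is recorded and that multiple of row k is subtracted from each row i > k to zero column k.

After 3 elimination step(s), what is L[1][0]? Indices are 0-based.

L[1][0] = 1

k=0: U[0][0]=3
  eliminate (1,0): mult=1, new row 1: (0, -1, 0, -4); set L[1][0]=1
  eliminate (2,0): mult=-2, new row 2: (0, 3, 2, 8); set L[2][0]=-2
  eliminate (3,0): mult=2, new row 3: (0, -1, 6, -20); set L[3][0]=2
k=1: U[1][1]=-1
  eliminate (2,1): mult=-3, new row 2: (0, 0, 2, -4); set L[2][1]=-3
  eliminate (3,1): mult=1, new row 3: (0, 0, 6, -16); set L[3][1]=1
k=2: U[2][2]=2
  eliminate (3,2): mult=3, new row 3: (0, 0, 0, -4); set L[3][2]=3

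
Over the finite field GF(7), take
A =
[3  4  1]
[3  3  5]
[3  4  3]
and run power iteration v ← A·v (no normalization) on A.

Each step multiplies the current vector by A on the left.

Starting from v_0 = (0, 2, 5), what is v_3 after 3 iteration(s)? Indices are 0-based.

v_0 = (0, 2, 5).
v_1 = A·v_0 = (6, 3, 2).
v_2 = A·v_1 = (4, 2, 1).
v_3 = A·v_2 = (0, 2, 2).

v_3 = (0, 2, 2)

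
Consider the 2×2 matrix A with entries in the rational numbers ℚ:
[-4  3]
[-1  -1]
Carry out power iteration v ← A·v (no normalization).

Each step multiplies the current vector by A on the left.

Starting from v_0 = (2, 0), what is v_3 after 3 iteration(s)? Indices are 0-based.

v_0 = (2, 0).
v_1 = A·v_0 = (-8, -2).
v_2 = A·v_1 = (26, 10).
v_3 = A·v_2 = (-74, -36).

v_3 = (-74, -36)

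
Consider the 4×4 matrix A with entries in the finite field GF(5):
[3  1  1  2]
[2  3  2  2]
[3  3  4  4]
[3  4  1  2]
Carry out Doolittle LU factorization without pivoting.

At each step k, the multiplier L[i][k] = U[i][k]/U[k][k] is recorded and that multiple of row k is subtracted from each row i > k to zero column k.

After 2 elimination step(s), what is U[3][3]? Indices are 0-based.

U[3][3] = 2

Step 1: pivot at (0,0) is 3.
  row1 ← row1 − (4)·row0  ⇒  L[1][0]=4, U row1=(0, 4, 3, 4)
  row2 ← row2 − (1)·row0  ⇒  L[2][0]=1, U row2=(0, 2, 3, 2)
  row3 ← row3 − (1)·row0  ⇒  L[3][0]=1, U row3=(0, 3, 0, 0)
Step 2: pivot at (1,1) is 4.
  row2 ← row2 − (3)·row1  ⇒  L[2][1]=3, U row2=(0, 0, 4, 0)
  row3 ← row3 − (2)·row1  ⇒  L[3][1]=2, U row3=(0, 0, 4, 2)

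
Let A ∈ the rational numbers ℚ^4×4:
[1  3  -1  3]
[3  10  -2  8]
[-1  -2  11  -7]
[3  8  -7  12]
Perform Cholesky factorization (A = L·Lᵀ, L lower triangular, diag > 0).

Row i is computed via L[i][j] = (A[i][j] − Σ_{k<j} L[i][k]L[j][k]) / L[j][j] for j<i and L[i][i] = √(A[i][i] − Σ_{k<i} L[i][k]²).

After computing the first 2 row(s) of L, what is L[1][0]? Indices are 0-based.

L[1][0] = 3

Step 1: L[0][0] = √(1) = 1.
  L[1][0] = (3) / L[0][0] = 3.
Step 2: L[1][1] = √(1) = 1.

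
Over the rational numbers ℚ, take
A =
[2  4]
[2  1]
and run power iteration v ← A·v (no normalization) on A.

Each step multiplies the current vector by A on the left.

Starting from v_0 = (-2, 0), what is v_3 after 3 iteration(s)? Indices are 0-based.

v_3 = (-96, -60)

v_0 = (-2, 0).
v_1 = A·v_0 = (-4, -4).
v_2 = A·v_1 = (-24, -12).
v_3 = A·v_2 = (-96, -60).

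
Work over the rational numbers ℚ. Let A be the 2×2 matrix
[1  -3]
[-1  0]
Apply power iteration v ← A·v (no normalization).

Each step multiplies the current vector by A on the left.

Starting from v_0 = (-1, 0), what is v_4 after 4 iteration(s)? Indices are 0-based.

v_0 = (-1, 0).
v_1 = A·v_0 = (-1, 1).
v_2 = A·v_1 = (-4, 1).
v_3 = A·v_2 = (-7, 4).
v_4 = A·v_3 = (-19, 7).

v_4 = (-19, 7)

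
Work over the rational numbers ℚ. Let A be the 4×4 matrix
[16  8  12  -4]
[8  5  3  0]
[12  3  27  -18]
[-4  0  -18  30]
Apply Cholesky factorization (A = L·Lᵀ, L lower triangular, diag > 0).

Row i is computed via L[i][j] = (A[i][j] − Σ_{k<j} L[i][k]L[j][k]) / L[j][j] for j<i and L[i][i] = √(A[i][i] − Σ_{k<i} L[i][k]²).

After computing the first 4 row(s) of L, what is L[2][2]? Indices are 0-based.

Step 1: L[0][0] = √(16) = 4.
  L[1][0] = (8) / L[0][0] = 2.
Step 2: L[1][1] = √(1) = 1.
  L[2][0] = (12) / L[0][0] = 3.
  L[2][1] = (-3) / L[1][1] = -3.
Step 3: L[2][2] = √(9) = 3.
  L[3][0] = (-4) / L[0][0] = -1.
  L[3][1] = (2) / L[1][1] = 2.
  L[3][2] = (-9) / L[2][2] = -3.
Step 4: L[3][3] = √(16) = 4.

L[2][2] = 3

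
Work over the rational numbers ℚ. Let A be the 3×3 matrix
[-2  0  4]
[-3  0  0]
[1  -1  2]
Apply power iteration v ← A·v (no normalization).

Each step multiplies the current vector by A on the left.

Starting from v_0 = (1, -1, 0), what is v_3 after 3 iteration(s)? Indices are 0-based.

v_3 = (-4, -36, 16)

v_0 = (1, -1, 0).
v_1 = A·v_0 = (-2, -3, 2).
v_2 = A·v_1 = (12, 6, 5).
v_3 = A·v_2 = (-4, -36, 16).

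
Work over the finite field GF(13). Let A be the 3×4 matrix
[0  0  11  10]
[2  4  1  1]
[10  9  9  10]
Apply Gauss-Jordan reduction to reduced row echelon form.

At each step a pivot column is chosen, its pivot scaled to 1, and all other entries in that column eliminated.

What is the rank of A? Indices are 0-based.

step 1: exchange rows 0,1
step 1: normalize row 0 (÷2) = (1, 2, 7, 7)
  row 2: subtract 10×row0 = (0, 2, 4, 5)
step 2: exchange rows 1,2
step 2: normalize row 1 (÷2) = (0, 1, 2, 9)
  row 0: subtract 2×row1 = (1, 0, 3, 2)
step 3: normalize row 2 (÷11) = (0, 0, 1, 8)
  row 0: subtract 3×row2 = (1, 0, 0, 4)
  row 1: subtract 2×row2 = (0, 1, 0, 6)

rank = 3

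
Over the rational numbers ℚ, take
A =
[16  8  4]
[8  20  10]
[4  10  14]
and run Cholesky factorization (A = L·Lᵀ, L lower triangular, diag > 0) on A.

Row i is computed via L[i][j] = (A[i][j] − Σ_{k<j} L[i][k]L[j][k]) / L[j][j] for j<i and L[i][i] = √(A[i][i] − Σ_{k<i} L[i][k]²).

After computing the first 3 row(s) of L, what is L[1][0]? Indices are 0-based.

L[1][0] = 2

Step 1: L[0][0] = √(16) = 4.
  L[1][0] = (8) / L[0][0] = 2.
Step 2: L[1][1] = √(16) = 4.
  L[2][0] = (4) / L[0][0] = 1.
  L[2][1] = (8) / L[1][1] = 2.
Step 3: L[2][2] = √(9) = 3.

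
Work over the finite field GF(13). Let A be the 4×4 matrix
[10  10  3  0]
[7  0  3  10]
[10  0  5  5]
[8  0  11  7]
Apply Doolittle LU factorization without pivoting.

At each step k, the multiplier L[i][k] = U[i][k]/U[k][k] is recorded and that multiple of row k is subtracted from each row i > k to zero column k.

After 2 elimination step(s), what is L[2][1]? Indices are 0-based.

L[2][1] = 7

k=0: U[0][0]=10
  eliminate (1,0): mult=2, new row 1: (0, 6, 10, 10); set L[1][0]=2
  eliminate (2,0): mult=1, new row 2: (0, 3, 2, 5); set L[2][0]=1
  eliminate (3,0): mult=6, new row 3: (0, 5, 6, 7); set L[3][0]=6
k=1: U[1][1]=6
  eliminate (2,1): mult=7, new row 2: (0, 0, 10, 0); set L[2][1]=7
  eliminate (3,1): mult=3, new row 3: (0, 0, 2, 3); set L[3][1]=3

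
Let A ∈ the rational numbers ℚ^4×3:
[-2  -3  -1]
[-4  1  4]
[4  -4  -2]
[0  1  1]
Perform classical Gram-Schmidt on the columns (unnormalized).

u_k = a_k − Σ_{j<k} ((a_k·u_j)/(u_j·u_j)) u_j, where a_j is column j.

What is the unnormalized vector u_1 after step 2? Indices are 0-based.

u_1 = (-34/9, -5/9, -22/9, 1)

Step 1: u_0 = a_0 = (-2, -4, 4, 0).
Step 2: u_1 = a_1 − (-7/18)·u_0 = (-34/9, -5/9, -22/9, 1).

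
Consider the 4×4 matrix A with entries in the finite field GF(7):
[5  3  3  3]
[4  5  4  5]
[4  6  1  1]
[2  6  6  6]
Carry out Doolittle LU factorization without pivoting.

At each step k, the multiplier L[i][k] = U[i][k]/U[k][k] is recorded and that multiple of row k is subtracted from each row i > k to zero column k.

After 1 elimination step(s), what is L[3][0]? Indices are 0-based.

k=0: U[0][0]=5
  eliminate (1,0): mult=5, new row 1: (0, 4, 3, 4); set L[1][0]=5
  eliminate (2,0): mult=5, new row 2: (0, 5, 0, 0); set L[2][0]=5
  eliminate (3,0): mult=6, new row 3: (0, 2, 2, 2); set L[3][0]=6

L[3][0] = 6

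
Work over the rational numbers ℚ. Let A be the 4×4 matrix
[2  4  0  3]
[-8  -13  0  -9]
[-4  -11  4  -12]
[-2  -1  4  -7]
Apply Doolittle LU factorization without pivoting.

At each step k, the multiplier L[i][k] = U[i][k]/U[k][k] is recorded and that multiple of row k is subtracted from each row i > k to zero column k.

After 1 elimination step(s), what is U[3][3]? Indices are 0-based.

U[3][3] = -4

k=0: U[0][0]=2
  eliminate (1,0): mult=-4, new row 1: (0, 3, 0, 3); set L[1][0]=-4
  eliminate (2,0): mult=-2, new row 2: (0, -3, 4, -6); set L[2][0]=-2
  eliminate (3,0): mult=-1, new row 3: (0, 3, 4, -4); set L[3][0]=-1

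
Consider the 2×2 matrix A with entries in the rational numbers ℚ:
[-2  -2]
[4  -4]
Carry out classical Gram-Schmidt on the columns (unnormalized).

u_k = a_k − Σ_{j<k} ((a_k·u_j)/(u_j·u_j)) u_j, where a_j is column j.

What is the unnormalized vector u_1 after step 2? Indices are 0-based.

Step 1: u_0 = a_0 = (-2, 4).
Step 2: u_1 = a_1 − (-3/5)·u_0 = (-16/5, -8/5).

u_1 = (-16/5, -8/5)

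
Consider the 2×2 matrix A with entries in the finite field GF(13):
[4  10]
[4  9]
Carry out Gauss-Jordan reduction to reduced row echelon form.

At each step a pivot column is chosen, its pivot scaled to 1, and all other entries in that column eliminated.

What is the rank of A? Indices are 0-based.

rank = 2

step 1: normalize row 0 (÷4) = (1, 9)
  row 1: subtract 4×row0 = (0, 12)
step 2: normalize row 1 (÷12) = (0, 1)
  row 0: subtract 9×row1 = (1, 0)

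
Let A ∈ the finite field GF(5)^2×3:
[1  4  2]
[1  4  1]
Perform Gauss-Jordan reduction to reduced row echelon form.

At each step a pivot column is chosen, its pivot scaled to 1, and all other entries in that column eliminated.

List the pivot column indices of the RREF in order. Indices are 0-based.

pivot columns: 0, 2

[1] R0 /= 1  ⇒  (1, 4, 2)
     R1 -= 1·R0  ⇒  (0, 0, 4)
column 1 empty below row 1
[2] R1 /= 4  ⇒  (0, 0, 1)
     R0 -= 2·R1  ⇒  (1, 4, 0)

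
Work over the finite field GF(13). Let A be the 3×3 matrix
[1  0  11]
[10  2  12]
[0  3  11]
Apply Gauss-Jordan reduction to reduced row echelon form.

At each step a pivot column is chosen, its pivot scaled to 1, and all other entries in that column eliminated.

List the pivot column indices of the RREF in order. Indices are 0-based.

pivot columns: 0, 1, 2

pivot(0,0)=1: scale R0 → (1, 0, 11)
  clear (1,0): R1 −= (10)R0 → (0, 2, 6)
pivot(1,1)=2: scale R1 → (0, 1, 3)
  clear (2,1): R2 −= (3)R1 → (0, 0, 2)
pivot(2,2)=2: scale R2 → (0, 0, 1)
  clear (0,2): R0 −= (11)R2 → (1, 0, 0)
  clear (1,2): R1 −= (3)R2 → (0, 1, 0)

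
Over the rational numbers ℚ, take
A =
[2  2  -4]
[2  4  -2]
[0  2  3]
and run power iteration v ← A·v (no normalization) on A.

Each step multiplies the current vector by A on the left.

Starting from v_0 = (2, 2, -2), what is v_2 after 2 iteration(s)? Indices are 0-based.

v_2 = (72, 100, 26)

v_0 = (2, 2, -2).
v_1 = A·v_0 = (16, 16, -2).
v_2 = A·v_1 = (72, 100, 26).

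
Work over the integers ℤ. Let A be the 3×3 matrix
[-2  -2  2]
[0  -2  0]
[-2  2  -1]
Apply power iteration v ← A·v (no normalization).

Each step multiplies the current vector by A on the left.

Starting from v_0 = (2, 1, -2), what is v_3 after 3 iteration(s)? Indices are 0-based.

v_0 = (2, 1, -2).
v_1 = A·v_0 = (-10, -2, 0).
v_2 = A·v_1 = (24, 4, 16).
v_3 = A·v_2 = (-24, -8, -56).

v_3 = (-24, -8, -56)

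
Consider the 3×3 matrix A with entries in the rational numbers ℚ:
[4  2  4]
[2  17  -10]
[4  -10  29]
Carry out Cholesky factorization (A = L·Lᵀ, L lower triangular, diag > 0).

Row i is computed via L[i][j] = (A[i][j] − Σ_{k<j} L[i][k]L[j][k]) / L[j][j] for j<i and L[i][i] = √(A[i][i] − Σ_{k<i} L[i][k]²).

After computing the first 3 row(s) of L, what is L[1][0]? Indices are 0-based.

L[1][0] = 1

Step 1: L[0][0] = √(4) = 2.
  L[1][0] = (2) / L[0][0] = 1.
Step 2: L[1][1] = √(16) = 4.
  L[2][0] = (4) / L[0][0] = 2.
  L[2][1] = (-12) / L[1][1] = -3.
Step 3: L[2][2] = √(16) = 4.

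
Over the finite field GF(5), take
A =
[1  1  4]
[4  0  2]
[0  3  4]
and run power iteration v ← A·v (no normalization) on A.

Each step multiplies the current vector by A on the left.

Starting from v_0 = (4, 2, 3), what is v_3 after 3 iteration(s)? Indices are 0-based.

v_3 = (2, 4, 1)

v_0 = (4, 2, 3).
v_1 = A·v_0 = (3, 2, 3).
v_2 = A·v_1 = (2, 3, 3).
v_3 = A·v_2 = (2, 4, 1).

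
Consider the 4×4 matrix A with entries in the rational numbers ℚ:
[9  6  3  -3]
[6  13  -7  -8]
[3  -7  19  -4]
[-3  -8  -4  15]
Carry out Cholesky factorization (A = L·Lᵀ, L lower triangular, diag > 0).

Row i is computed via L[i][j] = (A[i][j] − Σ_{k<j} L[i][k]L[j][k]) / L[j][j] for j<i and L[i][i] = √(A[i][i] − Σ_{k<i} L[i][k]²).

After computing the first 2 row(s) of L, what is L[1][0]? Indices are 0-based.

L[1][0] = 2

Step 1: L[0][0] = √(9) = 3.
  L[1][0] = (6) / L[0][0] = 2.
Step 2: L[1][1] = √(9) = 3.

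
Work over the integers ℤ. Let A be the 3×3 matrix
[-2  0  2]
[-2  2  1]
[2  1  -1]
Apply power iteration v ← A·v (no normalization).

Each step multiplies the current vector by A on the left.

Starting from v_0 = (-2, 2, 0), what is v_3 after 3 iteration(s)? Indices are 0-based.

v_3 = (60, 54, -36)

v_0 = (-2, 2, 0).
v_1 = A·v_0 = (4, 8, -2).
v_2 = A·v_1 = (-12, 6, 18).
v_3 = A·v_2 = (60, 54, -36).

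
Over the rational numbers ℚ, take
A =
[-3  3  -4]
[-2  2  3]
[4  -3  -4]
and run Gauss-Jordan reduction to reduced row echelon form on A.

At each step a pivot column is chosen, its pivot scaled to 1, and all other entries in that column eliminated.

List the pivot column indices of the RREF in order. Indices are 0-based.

[1] R0 /= -3  ⇒  (1, -1, 4/3)
     R1 -= -2·R0  ⇒  (0, 0, 17/3)
     R2 -= 4·R0  ⇒  (0, 1, -28/3)
[2] R1 <-> R2
[2] R1 /= 1  ⇒  (0, 1, -28/3)
     R0 -= -1·R1  ⇒  (1, 0, -8)
[3] R2 /= 17/3  ⇒  (0, 0, 1)
     R0 -= -8·R2  ⇒  (1, 0, 0)
     R1 -= -28/3·R2  ⇒  (0, 1, 0)

pivot columns: 0, 1, 2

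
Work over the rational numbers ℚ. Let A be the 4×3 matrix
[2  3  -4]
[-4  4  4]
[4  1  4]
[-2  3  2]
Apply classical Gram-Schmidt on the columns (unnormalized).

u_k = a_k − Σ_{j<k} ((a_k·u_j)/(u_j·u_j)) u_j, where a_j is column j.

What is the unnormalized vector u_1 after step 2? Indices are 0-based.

Step 1: u_0 = a_0 = (2, -4, 4, -2).
Step 2: u_1 = a_1 − (-3/10)·u_0 = (18/5, 14/5, 11/5, 12/5).

u_1 = (18/5, 14/5, 11/5, 12/5)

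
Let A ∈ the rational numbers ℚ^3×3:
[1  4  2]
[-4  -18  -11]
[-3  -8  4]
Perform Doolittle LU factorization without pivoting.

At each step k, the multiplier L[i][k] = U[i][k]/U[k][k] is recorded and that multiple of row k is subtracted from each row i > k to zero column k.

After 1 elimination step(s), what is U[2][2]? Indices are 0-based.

[col 0] pivot 1
  R1 -= -4*R0 → (0, -2, -3)  (L[1][0] := -4)
  R2 -= -3*R0 → (0, 4, 10)  (L[2][0] := -3)

U[2][2] = 10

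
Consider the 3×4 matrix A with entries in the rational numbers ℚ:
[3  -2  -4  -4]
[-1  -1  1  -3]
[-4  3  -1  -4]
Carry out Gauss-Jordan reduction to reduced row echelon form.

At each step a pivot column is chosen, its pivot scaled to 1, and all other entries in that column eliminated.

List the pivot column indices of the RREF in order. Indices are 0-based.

pivot columns: 0, 1, 2

[1] R0 /= 3  ⇒  (1, -2/3, -4/3, -4/3)
     R1 -= -1·R0  ⇒  (0, -5/3, -1/3, -13/3)
     R2 -= -4·R0  ⇒  (0, 1/3, -19/3, -28/3)
[2] R1 /= -5/3  ⇒  (0, 1, 1/5, 13/5)
     R0 -= -2/3·R1  ⇒  (1, 0, -6/5, 2/5)
     R2 -= 1/3·R1  ⇒  (0, 0, -32/5, -51/5)
[3] R2 /= -32/5  ⇒  (0, 0, 1, 51/32)
     R0 -= -6/5·R2  ⇒  (1, 0, 0, 37/16)
     R1 -= 1/5·R2  ⇒  (0, 1, 0, 73/32)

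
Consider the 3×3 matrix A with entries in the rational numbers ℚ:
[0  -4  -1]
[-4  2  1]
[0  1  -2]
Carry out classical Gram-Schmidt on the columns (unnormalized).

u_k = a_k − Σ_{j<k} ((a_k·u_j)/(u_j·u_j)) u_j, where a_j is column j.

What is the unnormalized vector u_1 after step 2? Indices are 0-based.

Step 1: u_0 = a_0 = (0, -4, 0).
Step 2: u_1 = a_1 − (-1/2)·u_0 = (-4, 0, 1).

u_1 = (-4, 0, 1)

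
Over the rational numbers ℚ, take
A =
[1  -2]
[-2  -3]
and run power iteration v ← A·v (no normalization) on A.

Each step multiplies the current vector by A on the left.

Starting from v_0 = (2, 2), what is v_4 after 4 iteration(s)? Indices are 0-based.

v_4 = (226, 514)

v_0 = (2, 2).
v_1 = A·v_0 = (-2, -10).
v_2 = A·v_1 = (18, 34).
v_3 = A·v_2 = (-50, -138).
v_4 = A·v_3 = (226, 514).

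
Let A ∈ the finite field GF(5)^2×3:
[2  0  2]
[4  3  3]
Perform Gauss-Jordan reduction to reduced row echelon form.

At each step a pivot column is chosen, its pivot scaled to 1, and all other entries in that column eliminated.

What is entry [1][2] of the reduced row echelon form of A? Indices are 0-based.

step 1: normalize row 0 (÷2) = (1, 0, 1)
  row 1: subtract 4×row0 = (0, 3, 4)
step 2: normalize row 1 (÷3) = (0, 1, 3)

M[1][2] = 3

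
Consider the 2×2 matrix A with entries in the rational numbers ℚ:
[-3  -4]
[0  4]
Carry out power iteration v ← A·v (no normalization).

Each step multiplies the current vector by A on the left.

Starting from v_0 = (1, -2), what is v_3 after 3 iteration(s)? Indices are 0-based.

v_0 = (1, -2).
v_1 = A·v_0 = (5, -8).
v_2 = A·v_1 = (17, -32).
v_3 = A·v_2 = (77, -128).

v_3 = (77, -128)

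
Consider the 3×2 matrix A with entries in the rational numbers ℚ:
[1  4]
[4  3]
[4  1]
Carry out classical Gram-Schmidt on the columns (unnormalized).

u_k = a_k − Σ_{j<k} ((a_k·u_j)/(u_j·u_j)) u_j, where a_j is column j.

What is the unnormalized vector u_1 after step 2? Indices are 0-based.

Step 1: u_0 = a_0 = (1, 4, 4).
Step 2: u_1 = a_1 − (20/33)·u_0 = (112/33, 19/33, -47/33).

u_1 = (112/33, 19/33, -47/33)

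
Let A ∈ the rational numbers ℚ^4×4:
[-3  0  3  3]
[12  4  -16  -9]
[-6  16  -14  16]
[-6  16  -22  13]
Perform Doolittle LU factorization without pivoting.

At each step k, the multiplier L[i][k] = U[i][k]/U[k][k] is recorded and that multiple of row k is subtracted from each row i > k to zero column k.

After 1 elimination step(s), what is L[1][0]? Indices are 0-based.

Step 1: pivot at (0,0) is -3.
  row1 ← row1 − (-4)·row0  ⇒  L[1][0]=-4, U row1=(0, 4, -4, 3)
  row2 ← row2 − (2)·row0  ⇒  L[2][0]=2, U row2=(0, 16, -20, 10)
  row3 ← row3 − (2)·row0  ⇒  L[3][0]=2, U row3=(0, 16, -28, 7)

L[1][0] = -4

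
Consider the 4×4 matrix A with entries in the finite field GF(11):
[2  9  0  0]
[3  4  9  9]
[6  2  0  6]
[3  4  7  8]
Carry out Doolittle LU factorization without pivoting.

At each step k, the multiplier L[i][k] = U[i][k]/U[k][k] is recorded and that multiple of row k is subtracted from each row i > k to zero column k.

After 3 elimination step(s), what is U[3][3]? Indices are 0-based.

[col 0] pivot 2
  R1 -= 7*R0 → (0, 7, 9, 9)  (L[1][0] := 7)
  R2 -= 3*R0 → (0, 8, 0, 6)  (L[2][0] := 3)
  R3 -= 7*R0 → (0, 7, 7, 8)  (L[3][0] := 7)
[col 1] pivot 7
  R2 -= 9*R1 → (0, 0, 7, 2)  (L[2][1] := 9)
  R3 -= 1*R1 → (0, 0, 9, 10)  (L[3][1] := 1)
[col 2] pivot 7
  R3 -= 6*R2 → (0, 0, 0, 9)  (L[3][2] := 6)

U[3][3] = 9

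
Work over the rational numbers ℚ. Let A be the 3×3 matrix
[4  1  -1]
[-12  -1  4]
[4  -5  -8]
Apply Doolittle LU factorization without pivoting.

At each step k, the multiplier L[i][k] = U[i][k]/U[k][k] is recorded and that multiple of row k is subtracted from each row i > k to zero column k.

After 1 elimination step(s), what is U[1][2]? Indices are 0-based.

[col 0] pivot 4
  R1 -= -3*R0 → (0, 2, 1)  (L[1][0] := -3)
  R2 -= 1*R0 → (0, -6, -7)  (L[2][0] := 1)

U[1][2] = 1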